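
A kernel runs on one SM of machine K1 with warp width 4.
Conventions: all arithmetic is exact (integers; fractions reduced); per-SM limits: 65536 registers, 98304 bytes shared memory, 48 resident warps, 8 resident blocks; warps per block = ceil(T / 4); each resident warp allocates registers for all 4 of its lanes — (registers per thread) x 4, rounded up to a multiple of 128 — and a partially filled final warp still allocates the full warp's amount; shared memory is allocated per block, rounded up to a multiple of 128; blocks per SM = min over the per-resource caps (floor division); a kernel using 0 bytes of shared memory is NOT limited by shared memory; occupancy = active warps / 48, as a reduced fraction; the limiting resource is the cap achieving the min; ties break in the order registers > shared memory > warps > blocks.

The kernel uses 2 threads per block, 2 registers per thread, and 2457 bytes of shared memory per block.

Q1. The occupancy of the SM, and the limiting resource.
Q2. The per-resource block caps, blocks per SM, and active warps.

Answer: occupancy 1/6, limited by blocks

registers: 512 blocks
shared memory: 38 blocks
warps: 48 blocks
blocks: 8 blocks

Answer: 8 blocks, 8 active warps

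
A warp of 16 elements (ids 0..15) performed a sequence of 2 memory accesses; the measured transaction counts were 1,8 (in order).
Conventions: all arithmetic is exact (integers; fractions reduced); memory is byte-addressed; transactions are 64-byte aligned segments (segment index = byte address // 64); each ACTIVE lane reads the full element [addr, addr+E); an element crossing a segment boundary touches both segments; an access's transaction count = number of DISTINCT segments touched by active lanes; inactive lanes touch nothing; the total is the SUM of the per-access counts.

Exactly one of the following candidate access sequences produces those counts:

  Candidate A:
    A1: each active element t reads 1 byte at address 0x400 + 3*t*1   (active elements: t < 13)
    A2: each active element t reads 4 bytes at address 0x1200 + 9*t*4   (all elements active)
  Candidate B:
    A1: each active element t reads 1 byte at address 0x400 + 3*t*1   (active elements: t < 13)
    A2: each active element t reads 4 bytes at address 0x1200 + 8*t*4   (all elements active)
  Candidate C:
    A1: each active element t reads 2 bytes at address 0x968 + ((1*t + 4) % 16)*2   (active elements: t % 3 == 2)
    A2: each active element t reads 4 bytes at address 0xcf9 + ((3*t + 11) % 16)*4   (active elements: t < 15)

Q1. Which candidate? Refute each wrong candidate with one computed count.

A: A2 gives 9 transactions, not 8
C: A1 gives 2 transactions, not 1
B: all counts match (1,8)

Answer: B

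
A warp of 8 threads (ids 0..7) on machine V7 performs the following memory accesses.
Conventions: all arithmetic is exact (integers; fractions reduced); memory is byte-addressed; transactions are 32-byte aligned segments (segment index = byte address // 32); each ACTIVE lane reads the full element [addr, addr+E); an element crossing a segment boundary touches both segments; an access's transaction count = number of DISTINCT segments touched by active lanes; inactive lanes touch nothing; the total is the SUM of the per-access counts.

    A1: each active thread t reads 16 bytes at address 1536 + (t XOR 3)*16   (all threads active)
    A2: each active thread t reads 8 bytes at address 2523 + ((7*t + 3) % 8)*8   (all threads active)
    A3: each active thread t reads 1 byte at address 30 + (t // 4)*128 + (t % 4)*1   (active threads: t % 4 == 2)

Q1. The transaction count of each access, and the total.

A1: 4 transactions
A2: 3 transactions
A3: 2 transactions

Answer: 4,3,2; total 9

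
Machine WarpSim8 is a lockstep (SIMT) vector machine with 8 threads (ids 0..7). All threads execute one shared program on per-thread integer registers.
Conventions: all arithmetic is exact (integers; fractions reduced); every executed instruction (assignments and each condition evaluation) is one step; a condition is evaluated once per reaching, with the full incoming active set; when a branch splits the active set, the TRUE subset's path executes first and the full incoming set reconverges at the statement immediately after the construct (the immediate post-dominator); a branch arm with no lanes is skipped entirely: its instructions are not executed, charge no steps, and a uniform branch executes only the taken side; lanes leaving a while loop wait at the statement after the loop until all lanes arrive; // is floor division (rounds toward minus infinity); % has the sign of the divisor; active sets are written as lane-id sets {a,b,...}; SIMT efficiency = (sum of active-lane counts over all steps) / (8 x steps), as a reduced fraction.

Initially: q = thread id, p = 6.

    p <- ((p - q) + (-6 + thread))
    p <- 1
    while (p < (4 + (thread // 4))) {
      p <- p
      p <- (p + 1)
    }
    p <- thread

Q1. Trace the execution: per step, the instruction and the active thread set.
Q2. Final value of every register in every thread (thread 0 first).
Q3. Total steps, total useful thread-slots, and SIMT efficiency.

step 0: p <- ((p - q) + (-6 + thread)) {0,1,2,3,4,5,6,7}
step 1: p <- 1                       {0,1,2,3,4,5,6,7}
step 2: eval (p < (4 + (thread // 4))) {0,1,2,3,4,5,6,7}
step 3: p <- p                       {0,1,2,3,4,5,6,7}
step 4: p <- (p + 1)                 {0,1,2,3,4,5,6,7}
step 5: eval (p < (4 + (thread // 4))) {0,1,2,3,4,5,6,7}
step 6: p <- p                       {0,1,2,3,4,5,6,7}
step 7: p <- (p + 1)                 {0,1,2,3,4,5,6,7}
step 8: eval (p < (4 + (thread // 4))) {0,1,2,3,4,5,6,7}
step 9: p <- p                       {0,1,2,3,4,5,6,7}
step 10: p <- (p + 1)                 {0,1,2,3,4,5,6,7}
step 11: eval (p < (4 + (thread // 4))) {0,1,2,3,4,5,6,7}
step 12: p <- p                       {4,5,6,7}
step 13: p <- (p + 1)                 {4,5,6,7}
step 14: eval (p < (4 + (thread // 4))) {4,5,6,7}
step 15: p <- thread                  {0,1,2,3,4,5,6,7}

Answer: 16 steps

q: 0,1,2,3,4,5,6,7
p: 0,1,2,3,4,5,6,7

steps = 16; useful = 116; efficiency = 116/128 = 29/32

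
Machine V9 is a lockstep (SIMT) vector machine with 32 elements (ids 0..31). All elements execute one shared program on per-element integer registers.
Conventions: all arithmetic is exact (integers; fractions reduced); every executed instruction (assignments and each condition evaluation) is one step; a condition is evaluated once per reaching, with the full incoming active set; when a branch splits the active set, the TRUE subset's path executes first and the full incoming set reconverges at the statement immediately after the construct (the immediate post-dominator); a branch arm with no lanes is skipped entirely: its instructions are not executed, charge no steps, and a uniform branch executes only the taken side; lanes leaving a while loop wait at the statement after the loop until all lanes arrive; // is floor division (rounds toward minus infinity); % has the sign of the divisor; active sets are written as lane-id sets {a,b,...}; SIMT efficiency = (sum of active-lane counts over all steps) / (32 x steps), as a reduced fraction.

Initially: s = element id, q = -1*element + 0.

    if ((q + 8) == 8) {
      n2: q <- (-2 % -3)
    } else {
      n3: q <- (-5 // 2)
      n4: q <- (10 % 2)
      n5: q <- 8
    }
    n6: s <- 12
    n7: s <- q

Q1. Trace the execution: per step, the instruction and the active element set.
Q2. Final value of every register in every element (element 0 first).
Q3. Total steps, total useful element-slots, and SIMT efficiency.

step 0: eval ((q + 8) == 8)          {0,1,2,3,4,5,6,7,8,9,10,11,12,13,14,15,16,17,18,19,20,21,22,23,24,25,26,27,28,29,30,31}
step 1: q <- (-2 % -3)               {0}
step 2: q <- (-5 // 2)               {1,2,3,4,5,6,7,8,9,10,11,12,13,14,15,16,17,18,19,20,21,22,23,24,25,26,27,28,29,30,31}
step 3: q <- (10 % 2)                {1,2,3,4,5,6,7,8,9,10,11,12,13,14,15,16,17,18,19,20,21,22,23,24,25,26,27,28,29,30,31}
step 4: q <- 8                       {1,2,3,4,5,6,7,8,9,10,11,12,13,14,15,16,17,18,19,20,21,22,23,24,25,26,27,28,29,30,31}
step 5: s <- 12                      {0,1,2,3,4,5,6,7,8,9,10,11,12,13,14,15,16,17,18,19,20,21,22,23,24,25,26,27,28,29,30,31}
step 6: s <- q                       {0,1,2,3,4,5,6,7,8,9,10,11,12,13,14,15,16,17,18,19,20,21,22,23,24,25,26,27,28,29,30,31}

Answer: 7 steps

s: -2,8,8,8,8,8,8,8,8,8,8,8,8,8,8,8,8,8,8,8,8,8,8,8,8,8,8,8,8,8,8,8
q: -2,8,8,8,8,8,8,8,8,8,8,8,8,8,8,8,8,8,8,8,8,8,8,8,8,8,8,8,8,8,8,8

steps = 7; useful = 190; efficiency = 190/224 = 95/112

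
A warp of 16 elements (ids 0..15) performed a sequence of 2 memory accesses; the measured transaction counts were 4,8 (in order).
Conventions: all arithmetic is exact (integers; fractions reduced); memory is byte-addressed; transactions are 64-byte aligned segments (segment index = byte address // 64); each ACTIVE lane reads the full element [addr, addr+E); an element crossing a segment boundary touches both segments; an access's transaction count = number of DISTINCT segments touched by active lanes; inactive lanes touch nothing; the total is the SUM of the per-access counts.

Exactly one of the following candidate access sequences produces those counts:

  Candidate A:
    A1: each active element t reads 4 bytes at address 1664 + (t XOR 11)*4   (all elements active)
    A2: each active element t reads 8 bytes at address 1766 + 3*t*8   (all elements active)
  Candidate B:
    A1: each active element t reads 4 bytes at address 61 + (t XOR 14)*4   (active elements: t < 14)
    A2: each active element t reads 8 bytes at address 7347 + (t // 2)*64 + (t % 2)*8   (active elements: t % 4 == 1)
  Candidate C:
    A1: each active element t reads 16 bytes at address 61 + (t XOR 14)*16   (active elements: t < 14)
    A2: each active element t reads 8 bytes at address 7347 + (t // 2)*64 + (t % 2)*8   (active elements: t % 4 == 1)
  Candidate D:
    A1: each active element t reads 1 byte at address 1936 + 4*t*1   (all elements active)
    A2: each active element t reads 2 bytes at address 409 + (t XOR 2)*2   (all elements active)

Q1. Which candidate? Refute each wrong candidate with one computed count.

A: A1 gives 1 transaction, not 4
B: A1 gives 1 transaction, not 4
D: A1 gives 2 transactions, not 4
C: all counts match (4,8)

Answer: C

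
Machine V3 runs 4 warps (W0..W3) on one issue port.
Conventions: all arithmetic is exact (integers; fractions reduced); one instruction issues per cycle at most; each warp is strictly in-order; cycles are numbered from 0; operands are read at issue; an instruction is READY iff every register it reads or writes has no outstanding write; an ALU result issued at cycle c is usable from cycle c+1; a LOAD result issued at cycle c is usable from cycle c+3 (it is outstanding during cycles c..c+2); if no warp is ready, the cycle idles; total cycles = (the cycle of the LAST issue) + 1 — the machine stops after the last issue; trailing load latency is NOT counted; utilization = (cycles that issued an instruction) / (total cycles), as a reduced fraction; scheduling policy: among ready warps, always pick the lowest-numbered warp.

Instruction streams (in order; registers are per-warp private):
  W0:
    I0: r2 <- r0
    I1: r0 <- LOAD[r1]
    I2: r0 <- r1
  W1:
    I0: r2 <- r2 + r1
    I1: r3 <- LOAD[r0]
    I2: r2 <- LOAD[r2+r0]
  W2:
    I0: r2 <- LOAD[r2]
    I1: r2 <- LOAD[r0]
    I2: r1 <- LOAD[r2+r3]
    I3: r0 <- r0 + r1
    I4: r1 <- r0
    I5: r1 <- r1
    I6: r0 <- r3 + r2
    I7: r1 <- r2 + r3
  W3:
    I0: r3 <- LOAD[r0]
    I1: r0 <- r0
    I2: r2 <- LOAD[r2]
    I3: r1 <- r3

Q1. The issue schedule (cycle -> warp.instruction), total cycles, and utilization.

cycle 0: W0.I0
cycle 1: W0.I1
cycle 2: W1.I0
cycle 3: W1.I1
cycle 4: W0.I2
cycle 5: W1.I2
cycle 6: W2.I0
cycle 7: W3.I0
cycle 8: W3.I1
cycle 9: W2.I1
cycle 10: W3.I2
cycle 11: W3.I3
cycle 12: W2.I2
cycle 13: idle
cycle 14: idle
cycle 15: W2.I3
cycle 16: W2.I4
cycle 17: W2.I5
cycle 18: W2.I6
cycle 19: W2.I7

Answer: 20 cycles, utilization 9/10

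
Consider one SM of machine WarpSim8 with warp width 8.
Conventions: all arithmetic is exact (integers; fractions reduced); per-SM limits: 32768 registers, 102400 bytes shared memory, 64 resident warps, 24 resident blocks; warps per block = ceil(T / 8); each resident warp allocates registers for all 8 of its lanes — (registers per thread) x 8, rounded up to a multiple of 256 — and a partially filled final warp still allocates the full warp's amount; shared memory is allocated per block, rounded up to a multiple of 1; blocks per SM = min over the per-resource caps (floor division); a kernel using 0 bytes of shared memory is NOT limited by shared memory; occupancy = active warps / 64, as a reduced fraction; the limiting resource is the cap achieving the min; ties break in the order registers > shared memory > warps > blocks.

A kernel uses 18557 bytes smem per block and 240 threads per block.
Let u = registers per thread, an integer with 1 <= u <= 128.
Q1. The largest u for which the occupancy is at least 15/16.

Answer: u = 64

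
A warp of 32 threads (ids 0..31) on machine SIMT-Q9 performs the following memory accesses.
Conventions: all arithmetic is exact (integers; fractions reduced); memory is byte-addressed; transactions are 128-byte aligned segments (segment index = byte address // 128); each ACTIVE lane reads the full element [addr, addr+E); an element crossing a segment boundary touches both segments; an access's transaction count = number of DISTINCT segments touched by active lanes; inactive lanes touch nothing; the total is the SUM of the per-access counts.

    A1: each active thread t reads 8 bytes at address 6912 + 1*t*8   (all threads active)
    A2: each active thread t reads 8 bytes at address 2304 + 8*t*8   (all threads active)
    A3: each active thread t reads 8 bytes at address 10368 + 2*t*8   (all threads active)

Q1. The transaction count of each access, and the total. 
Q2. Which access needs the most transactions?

A1: 2 transactions
A2: 16 transactions
A3: 4 transactions

Answer: 2,16,4; total 22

Answer: A2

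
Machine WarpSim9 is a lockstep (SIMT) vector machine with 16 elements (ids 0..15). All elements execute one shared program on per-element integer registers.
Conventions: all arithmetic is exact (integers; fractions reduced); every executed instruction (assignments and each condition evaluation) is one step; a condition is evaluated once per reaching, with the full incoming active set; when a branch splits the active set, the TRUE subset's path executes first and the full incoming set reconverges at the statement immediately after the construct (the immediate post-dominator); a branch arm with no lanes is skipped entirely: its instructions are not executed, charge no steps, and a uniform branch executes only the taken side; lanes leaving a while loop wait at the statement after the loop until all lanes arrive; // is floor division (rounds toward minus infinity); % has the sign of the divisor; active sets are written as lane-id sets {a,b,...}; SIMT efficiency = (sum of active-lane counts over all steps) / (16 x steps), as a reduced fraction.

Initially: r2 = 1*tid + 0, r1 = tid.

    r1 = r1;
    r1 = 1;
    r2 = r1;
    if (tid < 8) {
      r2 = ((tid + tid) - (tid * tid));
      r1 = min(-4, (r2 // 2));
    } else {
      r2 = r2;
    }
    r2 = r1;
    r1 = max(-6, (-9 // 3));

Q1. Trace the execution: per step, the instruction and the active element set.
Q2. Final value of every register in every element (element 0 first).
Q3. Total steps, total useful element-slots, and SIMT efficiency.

step 0: r1 <- r1                     {0,1,2,3,4,5,6,7,8,9,10,11,12,13,14,15}
step 1: r1 <- 1                      {0,1,2,3,4,5,6,7,8,9,10,11,12,13,14,15}
step 2: r2 <- r1                     {0,1,2,3,4,5,6,7,8,9,10,11,12,13,14,15}
step 3: eval (tid < 8)               {0,1,2,3,4,5,6,7,8,9,10,11,12,13,14,15}
step 4: r2 <- ((tid + tid) - (tid * tid)) {0,1,2,3,4,5,6,7}
step 5: r1 <- min(-4, (r2 // 2))     {0,1,2,3,4,5,6,7}
step 6: r2 <- r2                     {8,9,10,11,12,13,14,15}
step 7: r2 <- r1                     {0,1,2,3,4,5,6,7,8,9,10,11,12,13,14,15}
step 8: r1 <- max(-6, (-9 // 3))     {0,1,2,3,4,5,6,7,8,9,10,11,12,13,14,15}

Answer: 9 steps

r2: -4,-4,-4,-4,-4,-8,-12,-18,1,1,1,1,1,1,1,1
r1: -3,-3,-3,-3,-3,-3,-3,-3,-3,-3,-3,-3,-3,-3,-3,-3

steps = 9; useful = 120; efficiency = 120/144 = 5/6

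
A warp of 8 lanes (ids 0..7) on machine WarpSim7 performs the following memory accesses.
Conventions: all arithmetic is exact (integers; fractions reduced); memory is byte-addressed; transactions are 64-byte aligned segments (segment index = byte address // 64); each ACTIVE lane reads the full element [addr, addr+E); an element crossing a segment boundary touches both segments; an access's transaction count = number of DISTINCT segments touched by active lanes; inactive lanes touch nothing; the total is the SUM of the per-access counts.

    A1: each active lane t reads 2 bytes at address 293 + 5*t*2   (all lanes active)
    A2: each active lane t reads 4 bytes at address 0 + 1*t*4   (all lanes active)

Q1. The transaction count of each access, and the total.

A1: 2 transactions
A2: 1 transaction

Answer: 2,1; total 3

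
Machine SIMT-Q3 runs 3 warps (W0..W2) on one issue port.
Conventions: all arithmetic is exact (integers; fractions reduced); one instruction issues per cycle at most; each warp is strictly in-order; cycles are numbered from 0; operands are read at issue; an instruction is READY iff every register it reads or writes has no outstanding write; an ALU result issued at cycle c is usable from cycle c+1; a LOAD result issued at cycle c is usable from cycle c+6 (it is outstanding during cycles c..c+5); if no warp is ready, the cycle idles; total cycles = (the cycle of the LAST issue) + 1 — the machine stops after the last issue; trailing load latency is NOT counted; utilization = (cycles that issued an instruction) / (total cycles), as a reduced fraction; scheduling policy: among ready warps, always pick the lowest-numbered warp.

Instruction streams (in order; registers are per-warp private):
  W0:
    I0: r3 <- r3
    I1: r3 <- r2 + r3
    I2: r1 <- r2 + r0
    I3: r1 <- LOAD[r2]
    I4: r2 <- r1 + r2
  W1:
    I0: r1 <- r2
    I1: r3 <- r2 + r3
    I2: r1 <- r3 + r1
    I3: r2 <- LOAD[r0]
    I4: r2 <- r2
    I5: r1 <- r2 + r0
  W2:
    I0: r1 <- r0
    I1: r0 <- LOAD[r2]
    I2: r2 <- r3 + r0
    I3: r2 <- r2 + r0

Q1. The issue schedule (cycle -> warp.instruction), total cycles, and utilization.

cycle 0: W0.I0
cycle 1: W0.I1
cycle 2: W0.I2
cycle 3: W0.I3
cycle 4: W1.I0
cycle 5: W1.I1
cycle 6: W1.I2
cycle 7: W1.I3
cycle 8: W2.I0
cycle 9: W0.I4
cycle 10: W2.I1
cycle 11: idle
cycle 12: idle
cycle 13: W1.I4
cycle 14: W1.I5
cycle 15: idle
cycle 16: W2.I2
cycle 17: W2.I3

Answer: 18 cycles, utilization 5/6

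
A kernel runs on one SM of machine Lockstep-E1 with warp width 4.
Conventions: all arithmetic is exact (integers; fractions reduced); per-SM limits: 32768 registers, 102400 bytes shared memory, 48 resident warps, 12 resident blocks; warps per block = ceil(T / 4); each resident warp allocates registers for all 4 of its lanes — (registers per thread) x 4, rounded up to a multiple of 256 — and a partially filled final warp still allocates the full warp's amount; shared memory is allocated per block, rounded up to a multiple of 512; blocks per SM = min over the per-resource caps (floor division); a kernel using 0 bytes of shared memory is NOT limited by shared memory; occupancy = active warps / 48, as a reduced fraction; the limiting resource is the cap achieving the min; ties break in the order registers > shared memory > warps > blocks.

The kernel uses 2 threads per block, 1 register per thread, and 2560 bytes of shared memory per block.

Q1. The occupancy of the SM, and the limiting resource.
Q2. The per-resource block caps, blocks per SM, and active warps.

Answer: occupancy 1/4, limited by blocks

registers: 128 blocks
shared memory: 40 blocks
warps: 48 blocks
blocks: 12 blocks

Answer: 12 blocks, 12 active warps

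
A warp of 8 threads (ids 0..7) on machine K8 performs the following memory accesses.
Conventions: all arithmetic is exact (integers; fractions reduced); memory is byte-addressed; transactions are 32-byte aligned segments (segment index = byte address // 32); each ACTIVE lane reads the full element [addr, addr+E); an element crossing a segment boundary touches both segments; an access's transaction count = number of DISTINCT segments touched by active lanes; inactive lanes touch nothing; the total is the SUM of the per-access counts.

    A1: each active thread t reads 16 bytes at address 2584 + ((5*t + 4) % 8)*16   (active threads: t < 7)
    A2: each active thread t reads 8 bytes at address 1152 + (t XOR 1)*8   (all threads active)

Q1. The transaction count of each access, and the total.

A1: 5 transactions
A2: 2 transactions

Answer: 5,2; total 7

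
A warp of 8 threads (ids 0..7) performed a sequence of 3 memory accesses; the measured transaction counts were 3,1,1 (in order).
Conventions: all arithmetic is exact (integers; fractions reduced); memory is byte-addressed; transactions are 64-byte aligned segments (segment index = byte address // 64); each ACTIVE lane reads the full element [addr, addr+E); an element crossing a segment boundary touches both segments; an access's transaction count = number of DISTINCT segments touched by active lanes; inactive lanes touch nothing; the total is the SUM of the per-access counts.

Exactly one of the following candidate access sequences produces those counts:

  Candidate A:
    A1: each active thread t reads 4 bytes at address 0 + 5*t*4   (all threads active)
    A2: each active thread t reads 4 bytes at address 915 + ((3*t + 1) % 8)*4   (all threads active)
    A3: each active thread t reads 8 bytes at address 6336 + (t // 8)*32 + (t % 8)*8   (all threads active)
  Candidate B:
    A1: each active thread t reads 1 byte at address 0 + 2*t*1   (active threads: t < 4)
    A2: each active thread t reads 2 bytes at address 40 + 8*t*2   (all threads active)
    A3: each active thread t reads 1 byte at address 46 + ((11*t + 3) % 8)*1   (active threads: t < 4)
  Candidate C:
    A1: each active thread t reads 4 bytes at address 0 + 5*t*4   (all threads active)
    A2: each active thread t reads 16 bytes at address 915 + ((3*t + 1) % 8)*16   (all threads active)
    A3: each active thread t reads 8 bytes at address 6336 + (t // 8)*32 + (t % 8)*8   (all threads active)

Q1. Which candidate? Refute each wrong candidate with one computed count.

B: A1 gives 1 transaction, not 3
C: A2 gives 3 transactions, not 1
A: all counts match (3,1,1)

Answer: A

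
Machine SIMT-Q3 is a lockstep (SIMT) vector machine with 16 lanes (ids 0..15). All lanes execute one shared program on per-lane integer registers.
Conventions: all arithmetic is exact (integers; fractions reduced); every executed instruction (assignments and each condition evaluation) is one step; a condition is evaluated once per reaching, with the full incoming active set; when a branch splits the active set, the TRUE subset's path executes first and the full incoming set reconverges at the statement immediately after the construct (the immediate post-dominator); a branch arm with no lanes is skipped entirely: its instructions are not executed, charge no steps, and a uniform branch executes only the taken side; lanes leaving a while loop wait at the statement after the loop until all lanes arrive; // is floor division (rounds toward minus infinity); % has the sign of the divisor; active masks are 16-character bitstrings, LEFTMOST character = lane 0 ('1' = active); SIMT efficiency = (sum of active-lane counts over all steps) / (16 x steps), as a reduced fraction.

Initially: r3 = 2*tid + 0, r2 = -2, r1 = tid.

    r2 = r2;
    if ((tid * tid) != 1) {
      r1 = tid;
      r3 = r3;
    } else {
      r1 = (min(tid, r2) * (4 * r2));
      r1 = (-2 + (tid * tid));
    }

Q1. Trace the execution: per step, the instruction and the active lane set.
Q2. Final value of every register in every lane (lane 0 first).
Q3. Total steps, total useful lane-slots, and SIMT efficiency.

step 0: r2 <- r2                     1111111111111111
step 1: eval ((tid * tid) != 1)      1111111111111111
step 2: r1 <- tid                    1011111111111111
step 3: r3 <- r3                     1011111111111111
step 4: r1 <- (min(tid, r2) * (4 * r2)) 0100000000000000
step 5: r1 <- (-2 + (tid * tid))     0100000000000000

Answer: 6 steps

r3: 0,2,4,6,8,10,12,14,16,18,20,22,24,26,28,30
r2: -2,-2,-2,-2,-2,-2,-2,-2,-2,-2,-2,-2,-2,-2,-2,-2
r1: 0,-1,2,3,4,5,6,7,8,9,10,11,12,13,14,15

steps = 6; useful = 64; efficiency = 64/96 = 2/3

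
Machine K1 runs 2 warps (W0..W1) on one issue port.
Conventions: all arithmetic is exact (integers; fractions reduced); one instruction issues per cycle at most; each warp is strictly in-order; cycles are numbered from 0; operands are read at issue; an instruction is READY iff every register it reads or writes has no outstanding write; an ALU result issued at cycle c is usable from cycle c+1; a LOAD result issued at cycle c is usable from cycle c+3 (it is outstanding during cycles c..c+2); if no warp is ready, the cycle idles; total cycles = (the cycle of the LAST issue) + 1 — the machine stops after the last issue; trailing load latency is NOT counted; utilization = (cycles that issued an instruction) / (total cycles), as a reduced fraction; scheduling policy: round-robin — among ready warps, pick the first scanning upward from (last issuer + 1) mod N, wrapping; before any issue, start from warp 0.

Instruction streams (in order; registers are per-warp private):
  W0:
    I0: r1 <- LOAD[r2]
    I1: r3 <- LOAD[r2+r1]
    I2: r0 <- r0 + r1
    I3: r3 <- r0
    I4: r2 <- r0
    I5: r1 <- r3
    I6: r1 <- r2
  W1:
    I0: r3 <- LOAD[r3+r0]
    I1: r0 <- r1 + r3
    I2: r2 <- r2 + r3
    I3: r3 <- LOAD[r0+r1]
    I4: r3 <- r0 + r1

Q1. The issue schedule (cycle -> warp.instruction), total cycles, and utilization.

cycle 0: W0.I0
cycle 1: W1.I0
cycle 2: idle
cycle 3: W0.I1
cycle 4: W1.I1
cycle 5: W0.I2
cycle 6: W1.I2
cycle 7: W0.I3
cycle 8: W1.I3
cycle 9: W0.I4
cycle 10: W0.I5
cycle 11: W1.I4
cycle 12: W0.I6

Answer: 13 cycles, utilization 12/13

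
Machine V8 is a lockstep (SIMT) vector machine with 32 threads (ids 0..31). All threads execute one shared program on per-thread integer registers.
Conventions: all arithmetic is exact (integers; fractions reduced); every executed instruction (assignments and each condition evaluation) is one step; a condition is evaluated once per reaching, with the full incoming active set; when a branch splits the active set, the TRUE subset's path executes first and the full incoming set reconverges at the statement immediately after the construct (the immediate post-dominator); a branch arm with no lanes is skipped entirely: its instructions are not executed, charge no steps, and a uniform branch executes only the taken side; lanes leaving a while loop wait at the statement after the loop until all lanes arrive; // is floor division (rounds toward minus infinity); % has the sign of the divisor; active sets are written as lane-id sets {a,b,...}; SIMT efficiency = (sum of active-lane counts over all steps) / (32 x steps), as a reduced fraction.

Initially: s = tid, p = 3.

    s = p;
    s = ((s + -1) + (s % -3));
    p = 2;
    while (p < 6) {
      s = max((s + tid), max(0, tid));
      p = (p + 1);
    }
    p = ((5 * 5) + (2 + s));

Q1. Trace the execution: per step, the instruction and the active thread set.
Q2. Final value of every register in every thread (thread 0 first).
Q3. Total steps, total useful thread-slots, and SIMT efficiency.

step 0: s <- p                       {0,1,2,3,4,5,6,7,8,9,10,11,12,13,14,15,16,17,18,19,20,21,22,23,24,25,26,27,28,29,30,31}
step 1: s <- ((s + -1) + (s % -3))   {0,1,2,3,4,5,6,7,8,9,10,11,12,13,14,15,16,17,18,19,20,21,22,23,24,25,26,27,28,29,30,31}
step 2: p <- 2                       {0,1,2,3,4,5,6,7,8,9,10,11,12,13,14,15,16,17,18,19,20,21,22,23,24,25,26,27,28,29,30,31}
step 3: eval (p < 6)                 {0,1,2,3,4,5,6,7,8,9,10,11,12,13,14,15,16,17,18,19,20,21,22,23,24,25,26,27,28,29,30,31}
step 4: s <- max((s + tid), max(0, tid)) {0,1,2,3,4,5,6,7,8,9,10,11,12,13,14,15,16,17,18,19,20,21,22,23,24,25,26,27,28,29,30,31}
step 5: p <- (p + 1)                 {0,1,2,3,4,5,6,7,8,9,10,11,12,13,14,15,16,17,18,19,20,21,22,23,24,25,26,27,28,29,30,31}
step 6: eval (p < 6)                 {0,1,2,3,4,5,6,7,8,9,10,11,12,13,14,15,16,17,18,19,20,21,22,23,24,25,26,27,28,29,30,31}
step 7: s <- max((s + tid), max(0, tid)) {0,1,2,3,4,5,6,7,8,9,10,11,12,13,14,15,16,17,18,19,20,21,22,23,24,25,26,27,28,29,30,31}
step 8: p <- (p + 1)                 {0,1,2,3,4,5,6,7,8,9,10,11,12,13,14,15,16,17,18,19,20,21,22,23,24,25,26,27,28,29,30,31}
step 9: eval (p < 6)                 {0,1,2,3,4,5,6,7,8,9,10,11,12,13,14,15,16,17,18,19,20,21,22,23,24,25,26,27,28,29,30,31}
step 10: s <- max((s + tid), max(0, tid)) {0,1,2,3,4,5,6,7,8,9,10,11,12,13,14,15,16,17,18,19,20,21,22,23,24,25,26,27,28,29,30,31}
step 11: p <- (p + 1)                 {0,1,2,3,4,5,6,7,8,9,10,11,12,13,14,15,16,17,18,19,20,21,22,23,24,25,26,27,28,29,30,31}
step 12: eval (p < 6)                 {0,1,2,3,4,5,6,7,8,9,10,11,12,13,14,15,16,17,18,19,20,21,22,23,24,25,26,27,28,29,30,31}
step 13: s <- max((s + tid), max(0, tid)) {0,1,2,3,4,5,6,7,8,9,10,11,12,13,14,15,16,17,18,19,20,21,22,23,24,25,26,27,28,29,30,31}
step 14: p <- (p + 1)                 {0,1,2,3,4,5,6,7,8,9,10,11,12,13,14,15,16,17,18,19,20,21,22,23,24,25,26,27,28,29,30,31}
step 15: eval (p < 6)                 {0,1,2,3,4,5,6,7,8,9,10,11,12,13,14,15,16,17,18,19,20,21,22,23,24,25,26,27,28,29,30,31}
step 16: p <- ((5 * 5) + (2 + s))     {0,1,2,3,4,5,6,7,8,9,10,11,12,13,14,15,16,17,18,19,20,21,22,23,24,25,26,27,28,29,30,31}

Answer: 17 steps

s: 2,6,10,14,18,22,26,30,34,38,42,46,50,54,58,62,66,70,74,78,82,86,90,94,98,102,106,110,114,118,122,126
p: 29,33,37,41,45,49,53,57,61,65,69,73,77,81,85,89,93,97,101,105,109,113,117,121,125,129,133,137,141,145,149,153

steps = 17; useful = 544; efficiency = 544/544 = 1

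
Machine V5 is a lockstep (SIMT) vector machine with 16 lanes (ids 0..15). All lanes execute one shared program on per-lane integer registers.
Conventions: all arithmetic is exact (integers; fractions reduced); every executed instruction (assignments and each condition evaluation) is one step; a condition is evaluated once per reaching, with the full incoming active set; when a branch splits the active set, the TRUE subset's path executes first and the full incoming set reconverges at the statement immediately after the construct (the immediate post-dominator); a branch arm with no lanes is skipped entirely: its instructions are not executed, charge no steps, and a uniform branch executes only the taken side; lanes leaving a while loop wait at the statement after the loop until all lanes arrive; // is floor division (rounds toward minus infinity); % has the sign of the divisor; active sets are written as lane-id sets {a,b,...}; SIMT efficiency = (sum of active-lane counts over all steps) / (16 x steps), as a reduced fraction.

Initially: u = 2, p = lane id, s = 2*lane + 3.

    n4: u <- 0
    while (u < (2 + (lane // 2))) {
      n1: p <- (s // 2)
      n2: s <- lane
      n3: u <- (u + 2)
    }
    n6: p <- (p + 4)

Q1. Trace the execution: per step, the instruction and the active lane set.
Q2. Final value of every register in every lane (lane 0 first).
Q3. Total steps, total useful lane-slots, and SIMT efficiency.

step 0: u <- 0                       {0,1,2,3,4,5,6,7,8,9,10,11,12,13,14,15}
step 1: eval (u < (2 + (lane // 2))) {0,1,2,3,4,5,6,7,8,9,10,11,12,13,14,15}
step 2: p <- (s // 2)                {0,1,2,3,4,5,6,7,8,9,10,11,12,13,14,15}
step 3: s <- lane                    {0,1,2,3,4,5,6,7,8,9,10,11,12,13,14,15}
step 4: u <- (u + 2)                 {0,1,2,3,4,5,6,7,8,9,10,11,12,13,14,15}
step 5: eval (u < (2 + (lane // 2))) {0,1,2,3,4,5,6,7,8,9,10,11,12,13,14,15}
step 6: p <- (s // 2)                {2,3,4,5,6,7,8,9,10,11,12,13,14,15}
step 7: s <- lane                    {2,3,4,5,6,7,8,9,10,11,12,13,14,15}
step 8: u <- (u + 2)                 {2,3,4,5,6,7,8,9,10,11,12,13,14,15}
step 9: eval (u < (2 + (lane // 2))) {2,3,4,5,6,7,8,9,10,11,12,13,14,15}
step 10: p <- (s // 2)                {6,7,8,9,10,11,12,13,14,15}
step 11: s <- lane                    {6,7,8,9,10,11,12,13,14,15}
step 12: u <- (u + 2)                 {6,7,8,9,10,11,12,13,14,15}
step 13: eval (u < (2 + (lane // 2))) {6,7,8,9,10,11,12,13,14,15}
step 14: p <- (s // 2)                {10,11,12,13,14,15}
step 15: s <- lane                    {10,11,12,13,14,15}
step 16: u <- (u + 2)                 {10,11,12,13,14,15}
step 17: eval (u < (2 + (lane // 2))) {10,11,12,13,14,15}
step 18: p <- (s // 2)                {14,15}
step 19: s <- lane                    {14,15}
step 20: u <- (u + 2)                 {14,15}
step 21: eval (u < (2 + (lane // 2))) {14,15}
step 22: p <- (p + 4)                 {0,1,2,3,4,5,6,7,8,9,10,11,12,13,14,15}

Answer: 23 steps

u: 2,2,4,4,4,4,6,6,6,6,8,8,8,8,10,10
p: 5,6,5,5,6,6,7,7,8,8,9,9,10,10,11,11
s: 0,1,2,3,4,5,6,7,8,9,10,11,12,13,14,15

steps = 23; useful = 240; efficiency = 240/368 = 15/23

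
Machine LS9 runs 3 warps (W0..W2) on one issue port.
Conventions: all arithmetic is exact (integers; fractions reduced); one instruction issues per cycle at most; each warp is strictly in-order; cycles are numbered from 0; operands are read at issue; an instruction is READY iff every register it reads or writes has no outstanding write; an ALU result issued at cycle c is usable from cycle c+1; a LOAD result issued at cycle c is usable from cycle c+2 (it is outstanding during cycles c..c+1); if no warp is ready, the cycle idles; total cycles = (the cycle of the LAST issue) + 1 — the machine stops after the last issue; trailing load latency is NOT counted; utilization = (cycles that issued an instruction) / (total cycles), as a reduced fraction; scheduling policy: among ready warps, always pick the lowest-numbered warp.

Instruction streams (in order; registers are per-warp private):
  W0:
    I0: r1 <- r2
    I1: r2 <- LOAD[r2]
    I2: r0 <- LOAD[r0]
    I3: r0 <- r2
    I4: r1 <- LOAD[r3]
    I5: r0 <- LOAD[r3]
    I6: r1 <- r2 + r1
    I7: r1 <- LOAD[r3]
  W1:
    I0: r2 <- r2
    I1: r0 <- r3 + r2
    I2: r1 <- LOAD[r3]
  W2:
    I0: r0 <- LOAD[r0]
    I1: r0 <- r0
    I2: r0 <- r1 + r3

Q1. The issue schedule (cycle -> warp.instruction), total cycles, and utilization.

cycle 0: W0.I0
cycle 1: W0.I1
cycle 2: W0.I2
cycle 3: W1.I0
cycle 4: W0.I3
cycle 5: W0.I4
cycle 6: W0.I5
cycle 7: W0.I6
cycle 8: W0.I7
cycle 9: W1.I1
cycle 10: W1.I2
cycle 11: W2.I0
cycle 12: idle
cycle 13: W2.I1
cycle 14: W2.I2

Answer: 15 cycles, utilization 14/15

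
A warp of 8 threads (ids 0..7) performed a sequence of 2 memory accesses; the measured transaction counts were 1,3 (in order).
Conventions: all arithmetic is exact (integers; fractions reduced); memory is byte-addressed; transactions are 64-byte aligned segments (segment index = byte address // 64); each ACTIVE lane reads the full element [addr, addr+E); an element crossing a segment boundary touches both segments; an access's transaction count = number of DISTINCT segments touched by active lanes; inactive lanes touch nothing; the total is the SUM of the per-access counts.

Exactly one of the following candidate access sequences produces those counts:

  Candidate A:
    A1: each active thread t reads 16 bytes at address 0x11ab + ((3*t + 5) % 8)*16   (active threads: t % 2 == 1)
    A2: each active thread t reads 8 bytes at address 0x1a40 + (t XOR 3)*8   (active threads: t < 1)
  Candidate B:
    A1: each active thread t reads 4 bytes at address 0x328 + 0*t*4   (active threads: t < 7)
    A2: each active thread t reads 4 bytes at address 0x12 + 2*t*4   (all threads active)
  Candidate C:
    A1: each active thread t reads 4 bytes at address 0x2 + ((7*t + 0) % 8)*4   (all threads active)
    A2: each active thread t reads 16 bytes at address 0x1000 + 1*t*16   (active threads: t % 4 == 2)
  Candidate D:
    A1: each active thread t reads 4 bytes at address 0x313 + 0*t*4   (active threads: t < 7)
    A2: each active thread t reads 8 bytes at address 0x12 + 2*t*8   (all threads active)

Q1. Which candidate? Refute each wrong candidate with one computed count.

A: A1 gives 3 transactions, not 1
B: A2 gives 2 transactions, not 3
C: A2 gives 2 transactions, not 3
D: all counts match (1,3)

Answer: D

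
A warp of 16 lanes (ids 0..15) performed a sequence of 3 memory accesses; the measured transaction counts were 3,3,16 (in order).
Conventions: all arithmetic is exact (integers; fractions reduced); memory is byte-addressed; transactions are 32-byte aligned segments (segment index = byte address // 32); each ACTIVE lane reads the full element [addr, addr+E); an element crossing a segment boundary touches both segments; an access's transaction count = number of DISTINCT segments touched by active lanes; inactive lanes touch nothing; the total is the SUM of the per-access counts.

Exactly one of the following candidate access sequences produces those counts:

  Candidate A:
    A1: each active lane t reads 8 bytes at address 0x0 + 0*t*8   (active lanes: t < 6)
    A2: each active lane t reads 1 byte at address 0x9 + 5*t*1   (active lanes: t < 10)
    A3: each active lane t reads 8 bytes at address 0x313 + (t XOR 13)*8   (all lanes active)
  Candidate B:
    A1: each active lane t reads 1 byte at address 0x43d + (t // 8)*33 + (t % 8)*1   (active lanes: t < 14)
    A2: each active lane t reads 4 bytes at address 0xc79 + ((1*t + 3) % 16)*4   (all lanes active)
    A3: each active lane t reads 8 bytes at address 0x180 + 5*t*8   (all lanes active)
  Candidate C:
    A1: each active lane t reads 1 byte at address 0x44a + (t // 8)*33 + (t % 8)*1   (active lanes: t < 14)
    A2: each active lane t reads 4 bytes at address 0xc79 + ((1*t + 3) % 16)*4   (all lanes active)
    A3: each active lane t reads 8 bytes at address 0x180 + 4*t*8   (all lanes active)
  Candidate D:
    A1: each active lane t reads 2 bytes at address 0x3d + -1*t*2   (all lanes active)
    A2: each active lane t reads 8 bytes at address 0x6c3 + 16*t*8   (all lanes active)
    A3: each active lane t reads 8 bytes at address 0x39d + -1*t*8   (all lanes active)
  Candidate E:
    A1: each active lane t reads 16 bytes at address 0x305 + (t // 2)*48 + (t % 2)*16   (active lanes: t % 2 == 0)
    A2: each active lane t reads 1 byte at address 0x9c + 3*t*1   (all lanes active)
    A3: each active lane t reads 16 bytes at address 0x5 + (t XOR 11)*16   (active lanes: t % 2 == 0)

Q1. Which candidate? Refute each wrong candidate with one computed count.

A: A1 gives 1 transaction, not 3
C: A1 gives 2 transactions, not 3
D: A1 gives 2 transactions, not 3
E: A1 gives 12 transactions, not 3
B: all counts match (3,3,16)

Answer: B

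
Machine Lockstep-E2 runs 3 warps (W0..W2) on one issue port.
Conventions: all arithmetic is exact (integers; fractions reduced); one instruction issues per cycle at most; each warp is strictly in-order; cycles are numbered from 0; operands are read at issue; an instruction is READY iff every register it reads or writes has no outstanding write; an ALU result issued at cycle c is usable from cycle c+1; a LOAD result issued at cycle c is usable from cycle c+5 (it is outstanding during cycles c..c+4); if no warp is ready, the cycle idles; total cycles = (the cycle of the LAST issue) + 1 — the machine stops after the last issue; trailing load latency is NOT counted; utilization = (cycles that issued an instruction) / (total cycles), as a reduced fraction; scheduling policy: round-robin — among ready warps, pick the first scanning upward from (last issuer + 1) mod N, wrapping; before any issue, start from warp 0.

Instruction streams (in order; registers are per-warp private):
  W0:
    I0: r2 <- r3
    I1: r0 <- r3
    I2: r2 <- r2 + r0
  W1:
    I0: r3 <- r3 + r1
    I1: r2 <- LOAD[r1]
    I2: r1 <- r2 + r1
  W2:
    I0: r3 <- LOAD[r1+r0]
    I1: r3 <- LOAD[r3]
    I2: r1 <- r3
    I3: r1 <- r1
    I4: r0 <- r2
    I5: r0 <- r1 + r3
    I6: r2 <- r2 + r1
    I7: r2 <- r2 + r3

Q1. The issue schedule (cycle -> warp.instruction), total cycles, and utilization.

cycle 0: W0.I0
cycle 1: W1.I0
cycle 2: W2.I0
cycle 3: W0.I1
cycle 4: W1.I1
cycle 5: W0.I2
cycle 6: idle
cycle 7: W2.I1
cycle 8: idle
cycle 9: W1.I2
cycle 10: idle
cycle 11: idle
cycle 12: W2.I2
cycle 13: W2.I3
cycle 14: W2.I4
cycle 15: W2.I5
cycle 16: W2.I6
cycle 17: W2.I7

Answer: 18 cycles, utilization 7/9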